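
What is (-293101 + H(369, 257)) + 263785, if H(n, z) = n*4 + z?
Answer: -27583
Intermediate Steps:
H(n, z) = z + 4*n (H(n, z) = 4*n + z = z + 4*n)
(-293101 + H(369, 257)) + 263785 = (-293101 + (257 + 4*369)) + 263785 = (-293101 + (257 + 1476)) + 263785 = (-293101 + 1733) + 263785 = -291368 + 263785 = -27583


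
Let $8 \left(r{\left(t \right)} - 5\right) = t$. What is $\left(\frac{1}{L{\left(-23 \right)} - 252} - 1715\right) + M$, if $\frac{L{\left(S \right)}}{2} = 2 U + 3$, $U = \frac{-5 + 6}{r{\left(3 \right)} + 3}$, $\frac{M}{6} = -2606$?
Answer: $- \frac{285424017}{16450} \approx -17351.0$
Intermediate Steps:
$M = -15636$ ($M = 6 \left(-2606\right) = -15636$)
$r{\left(t \right)} = 5 + \frac{t}{8}$
$U = \frac{8}{67}$ ($U = \frac{-5 + 6}{\left(5 + \frac{1}{8} \cdot 3\right) + 3} = 1 \frac{1}{\left(5 + \frac{3}{8}\right) + 3} = 1 \frac{1}{\frac{43}{8} + 3} = 1 \frac{1}{\frac{67}{8}} = 1 \cdot \frac{8}{67} = \frac{8}{67} \approx 0.1194$)
$L{\left(S \right)} = \frac{434}{67}$ ($L{\left(S \right)} = 2 \left(2 \cdot \frac{8}{67} + 3\right) = 2 \left(\frac{16}{67} + 3\right) = 2 \cdot \frac{217}{67} = \frac{434}{67}$)
$\left(\frac{1}{L{\left(-23 \right)} - 252} - 1715\right) + M = \left(\frac{1}{\frac{434}{67} - 252} - 1715\right) - 15636 = \left(\frac{1}{- \frac{16450}{67}} - 1715\right) - 15636 = \left(- \frac{67}{16450} - 1715\right) - 15636 = - \frac{28211817}{16450} - 15636 = - \frac{285424017}{16450}$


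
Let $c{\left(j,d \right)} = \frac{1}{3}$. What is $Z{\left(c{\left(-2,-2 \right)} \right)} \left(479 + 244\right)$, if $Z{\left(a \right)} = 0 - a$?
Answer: $-241$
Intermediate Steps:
$c{\left(j,d \right)} = \frac{1}{3}$
$Z{\left(a \right)} = - a$
$Z{\left(c{\left(-2,-2 \right)} \right)} \left(479 + 244\right) = \left(-1\right) \frac{1}{3} \left(479 + 244\right) = \left(- \frac{1}{3}\right) 723 = -241$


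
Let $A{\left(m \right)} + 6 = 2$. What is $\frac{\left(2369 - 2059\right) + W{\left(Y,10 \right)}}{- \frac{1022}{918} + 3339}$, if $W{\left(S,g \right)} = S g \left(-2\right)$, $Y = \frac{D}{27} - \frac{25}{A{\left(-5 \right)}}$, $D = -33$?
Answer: $\frac{19227}{306418} \approx 0.062748$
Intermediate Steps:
$A{\left(m \right)} = -4$ ($A{\left(m \right)} = -6 + 2 = -4$)
$Y = \frac{181}{36}$ ($Y = - \frac{33}{27} - \frac{25}{-4} = \left(-33\right) \frac{1}{27} - - \frac{25}{4} = - \frac{11}{9} + \frac{25}{4} = \frac{181}{36} \approx 5.0278$)
$W{\left(S,g \right)} = - 2 S g$
$\frac{\left(2369 - 2059\right) + W{\left(Y,10 \right)}}{- \frac{1022}{918} + 3339} = \frac{\left(2369 - 2059\right) - \frac{181}{18} \cdot 10}{- \frac{1022}{918} + 3339} = \frac{\left(2369 - 2059\right) - \frac{905}{9}}{\left(-1022\right) \frac{1}{918} + 3339} = \frac{310 - \frac{905}{9}}{- \frac{511}{459} + 3339} = \frac{1885}{9 \cdot \frac{1532090}{459}} = \frac{1885}{9} \cdot \frac{459}{1532090} = \frac{19227}{306418}$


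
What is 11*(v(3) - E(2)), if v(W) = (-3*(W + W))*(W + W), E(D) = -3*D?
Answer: -1122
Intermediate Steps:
v(W) = -12*W² (v(W) = (-6*W)*(2*W) = -12*W²)
11*(v(3) - E(2)) = 11*(-12*3² - (-3)*2) = 11*(-12*9 - 1*(-6)) = 11*(-108 + 6) = 11*(-102) = -1122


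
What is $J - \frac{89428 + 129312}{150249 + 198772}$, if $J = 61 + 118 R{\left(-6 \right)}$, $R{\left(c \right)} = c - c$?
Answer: $\frac{21071541}{349021} \approx 60.373$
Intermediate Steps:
$R{\left(c \right)} = 0$
$J = 61$ ($J = 61 + 118 \cdot 0 = 61 + 0 = 61$)
$J - \frac{89428 + 129312}{150249 + 198772} = 61 - \frac{89428 + 129312}{150249 + 198772} = 61 - \frac{218740}{349021} = \frac{21071541}{349021}$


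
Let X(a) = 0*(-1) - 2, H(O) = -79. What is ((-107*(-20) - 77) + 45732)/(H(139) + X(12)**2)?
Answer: -9559/15 ≈ -637.27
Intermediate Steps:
X(a) = -2 (X(a) = 0 - 2 = -2)
((-107*(-20) - 77) + 45732)/(H(139) + X(12)**2) = ((-107*(-20) - 77) + 45732)/(-79 + (-2)**2) = ((2140 - 77) + 45732)/(-79 + 4) = (2063 + 45732)/(-75) = 47795*(-1/75) = -9559/15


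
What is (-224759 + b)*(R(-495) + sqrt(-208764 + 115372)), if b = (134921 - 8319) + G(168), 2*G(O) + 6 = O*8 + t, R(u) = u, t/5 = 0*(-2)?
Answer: 48256560 - 389952*I*sqrt(5837) ≈ 4.8257e+7 - 2.9792e+7*I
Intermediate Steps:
t = 0 (t = 5*(0*(-2)) = 5*0 = 0)
G(O) = -3 + 4*O (G(O) = -3 + (O*8 + 0)/2 = -3 + (8*O + 0)/2 = -3 + (8*O)/2 = -3 + 4*O)
b = 127271 (b = (134921 - 8319) + (-3 + 4*168) = 126602 + (-3 + 672) = 126602 + 669 = 127271)
(-224759 + b)*(R(-495) + sqrt(-208764 + 115372)) = (-224759 + 127271)*(-495 + sqrt(-208764 + 115372)) = -97488*(-495 + sqrt(-93392)) = -97488*(-495 + 4*I*sqrt(5837)) = 48256560 - 389952*I*sqrt(5837)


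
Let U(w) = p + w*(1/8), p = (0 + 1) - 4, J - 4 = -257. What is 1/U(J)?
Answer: -8/277 ≈ -0.028881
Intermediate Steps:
J = -253 (J = 4 - 257 = -253)
p = -3 (p = 1 - 4 = -3)
U(w) = -3 + w/8 (U(w) = -3 + w*(1/8) = -3 + w*(1*(⅛)) = -3 + w*(⅛) = -3 + w/8)
1/U(J) = 1/(-3 + (⅛)*(-253)) = 1/(-3 - 253/8) = 1/(-277/8) = -8/277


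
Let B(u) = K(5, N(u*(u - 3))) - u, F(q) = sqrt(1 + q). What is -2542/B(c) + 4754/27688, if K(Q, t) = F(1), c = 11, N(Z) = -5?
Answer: 387388791/1647436 + 2542*sqrt(2)/119 ≈ 265.36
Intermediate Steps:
K(Q, t) = sqrt(2) (K(Q, t) = sqrt(1 + 1) = sqrt(2))
B(u) = sqrt(2) - u
-2542/B(c) + 4754/27688 = -2542/(sqrt(2) - 1*11) + 4754/27688 = -2542/(sqrt(2) - 11) + 4754*(1/27688) = -2542/(-11 + sqrt(2)) + 2377/13844 = 2377/13844 - 2542/(-11 + sqrt(2))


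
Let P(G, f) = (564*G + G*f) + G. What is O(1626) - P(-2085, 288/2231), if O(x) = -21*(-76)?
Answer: 2632334931/2231 ≈ 1.1799e+6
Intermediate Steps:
O(x) = 1596
P(G, f) = 565*G + G*f
O(1626) - P(-2085, 288/2231) = 1596 - (-2085)*(565 + 288/2231) = 1596 - (-2085)*1260803/2231 = 1596 - 1*(-2628774255/2231) = 1596 + 2628774255/2231 = 2632334931/2231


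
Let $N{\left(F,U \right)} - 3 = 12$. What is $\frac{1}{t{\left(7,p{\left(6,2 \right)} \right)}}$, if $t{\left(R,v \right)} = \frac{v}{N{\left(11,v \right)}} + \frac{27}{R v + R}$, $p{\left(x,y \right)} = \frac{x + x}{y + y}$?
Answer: $\frac{140}{163} \approx 0.8589$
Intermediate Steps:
$p{\left(x,y \right)} = \frac{x}{y}$ ($p{\left(x,y \right)} = \frac{2 x}{2 y} = 2 x \frac{1}{2 y} = \frac{x}{y}$)
$N{\left(F,U \right)} = 15$ ($N{\left(F,U \right)} = 3 + 12 = 15$)
$t{\left(R,v \right)} = \frac{27}{R + R v} + \frac{v}{15}$ ($t{\left(R,v \right)} = \frac{v}{15} + \frac{27}{R v + R} = v \frac{1}{15} + \frac{27}{R + R v} = \frac{v}{15} + \frac{27}{R + R v} = \frac{27}{R + R v} + \frac{v}{15}$)
$\frac{1}{t{\left(7,p{\left(6,2 \right)} \right)}} = \frac{1}{\frac{1}{15} \cdot \frac{1}{7} \frac{1}{1 + \frac{6}{2}} \left(405 + 7 \cdot \frac{6}{2} + 7 \left(\frac{6}{2}\right)^{2}\right)} = \frac{1}{\frac{1}{15} \cdot \frac{1}{7} \frac{1}{1 + 6 \cdot \frac{1}{2}} \left(405 + 7 \cdot 6 \cdot \frac{1}{2} + 7 \left(6 \cdot \frac{1}{2}\right)^{2}\right)} = \frac{1}{\frac{1}{15} \cdot \frac{1}{7} \frac{1}{1 + 3} \left(405 + 7 \cdot 3 + 7 \cdot 3^{2}\right)} = \frac{1}{\frac{1}{15} \cdot \frac{1}{7} \cdot \frac{1}{4} \left(405 + 21 + 7 \cdot 9\right)} = \frac{1}{\frac{1}{15} \cdot \frac{1}{7} \cdot \frac{1}{4} \left(405 + 21 + 63\right)} = \frac{1}{\frac{1}{15} \cdot \frac{1}{7} \cdot \frac{1}{4} \cdot 489} = \frac{1}{\frac{163}{140}} = \frac{140}{163}$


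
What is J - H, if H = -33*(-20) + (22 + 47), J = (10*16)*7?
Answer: 391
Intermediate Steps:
J = 1120 (J = 160*7 = 1120)
H = 729 (H = 660 + 69 = 729)
J - H = 1120 - 1*729 = 1120 - 729 = 391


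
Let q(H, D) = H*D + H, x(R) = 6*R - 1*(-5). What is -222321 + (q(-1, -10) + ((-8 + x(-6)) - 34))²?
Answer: -218225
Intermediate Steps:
x(R) = 5 + 6*R (x(R) = 6*R + 5 = 5 + 6*R)
q(H, D) = H + D*H (q(H, D) = D*H + H = H + D*H)
-222321 + (q(-1, -10) + ((-8 + x(-6)) - 34))² = -222321 + (-(1 - 10) + ((-8 + (5 + 6*(-6))) - 34))² = -222321 + (-1*(-9) + ((-8 + (5 - 36)) - 34))² = -222321 + (9 + ((-8 - 31) - 34))² = -222321 + (9 + (-39 - 34))² = -222321 + (9 - 73)² = -222321 + (-64)² = -222321 + 4096 = -218225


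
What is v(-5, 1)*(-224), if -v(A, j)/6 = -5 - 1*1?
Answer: -8064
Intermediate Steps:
v(A, j) = 36 (v(A, j) = -6*(-5 - 1*1) = -6*(-5 - 1) = -6*(-6) = 36)
v(-5, 1)*(-224) = 36*(-224) = -8064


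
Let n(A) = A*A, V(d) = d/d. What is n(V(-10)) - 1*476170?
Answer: -476169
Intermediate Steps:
V(d) = 1
n(A) = A**2
n(V(-10)) - 1*476170 = 1**2 - 1*476170 = 1 - 476170 = -476169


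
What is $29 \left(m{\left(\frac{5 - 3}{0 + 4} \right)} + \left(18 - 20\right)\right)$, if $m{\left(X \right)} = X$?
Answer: $- \frac{87}{2} \approx -43.5$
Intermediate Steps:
$29 \left(m{\left(\frac{5 - 3}{0 + 4} \right)} + \left(18 - 20\right)\right) = 29 \left(\frac{5 - 3}{0 + 4} + \left(18 - 20\right)\right) = 29 \left(\frac{2}{4} - 2\right) = 29 \left(2 \cdot \frac{1}{4} - 2\right) = 29 \left(\frac{1}{2} - 2\right) = 29 \left(- \frac{3}{2}\right) = - \frac{87}{2}$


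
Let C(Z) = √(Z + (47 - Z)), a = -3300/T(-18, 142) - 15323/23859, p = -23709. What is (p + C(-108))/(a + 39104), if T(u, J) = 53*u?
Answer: -389359359/642228907 + 114957*√47/4495602349 ≈ -0.60609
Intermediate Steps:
a = 323821/114957 (a = -3300/(53*(-18)) - 15323/23859 = -3300/(-954) - 15323*1/23859 = -3300*(-1/954) - 1393/2169 = 550/159 - 1393/2169 = 323821/114957 ≈ 2.8169)
C(Z) = √47
(p + C(-108))/(a + 39104) = (-23709 + √47)/(323821/114957 + 39104) = (-23709 + √47)/(4495602349/114957) = (-23709 + √47)*(114957/4495602349) = -389359359/642228907 + 114957*√47/4495602349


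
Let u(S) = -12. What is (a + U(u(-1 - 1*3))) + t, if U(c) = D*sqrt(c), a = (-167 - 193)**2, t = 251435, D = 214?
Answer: 381035 + 428*I*sqrt(3) ≈ 3.8104e+5 + 741.32*I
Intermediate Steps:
a = 129600 (a = (-360)**2 = 129600)
U(c) = 214*sqrt(c)
(a + U(u(-1 - 1*3))) + t = (129600 + 214*sqrt(-12)) + 251435 = (129600 + 214*(2*I*sqrt(3))) + 251435 = (129600 + 428*I*sqrt(3)) + 251435 = 381035 + 428*I*sqrt(3)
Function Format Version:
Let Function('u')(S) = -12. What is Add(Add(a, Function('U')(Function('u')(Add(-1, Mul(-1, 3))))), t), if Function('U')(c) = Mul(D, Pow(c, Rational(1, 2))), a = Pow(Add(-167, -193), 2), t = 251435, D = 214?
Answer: Add(381035, Mul(428, I, Pow(3, Rational(1, 2)))) ≈ Add(3.8104e+5, Mul(741.32, I))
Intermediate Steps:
a = 129600 (a = Pow(-360, 2) = 129600)
Function('U')(c) = Mul(214, Pow(c, Rational(1, 2)))
Add(Add(a, Function('U')(Function('u')(Add(-1, Mul(-1, 3))))), t) = Add(Add(129600, Mul(214, Pow(-12, Rational(1, 2)))), 251435) = Add(Add(129600, Mul(214, Mul(2, I, Pow(3, Rational(1, 2))))), 251435) = Add(Add(129600, Mul(428, I, Pow(3, Rational(1, 2)))), 251435) = Add(381035, Mul(428, I, Pow(3, Rational(1, 2))))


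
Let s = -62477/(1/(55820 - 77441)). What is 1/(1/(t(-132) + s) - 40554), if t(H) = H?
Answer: -1350815085/54780954957089 ≈ -2.4658e-5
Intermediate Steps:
s = 1350815217 (s = -62477/(1/(-21621)) = -62477/(-1/21621) = -62477*(-21621) = 1350815217)
1/(1/(t(-132) + s) - 40554) = 1/(1/(-132 + 1350815217) - 40554) = 1/(1/1350815085 - 40554) = 1/(-54780954957089/1350815085) = -1350815085/54780954957089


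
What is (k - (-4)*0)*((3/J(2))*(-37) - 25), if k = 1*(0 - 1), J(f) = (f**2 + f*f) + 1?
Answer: 112/3 ≈ 37.333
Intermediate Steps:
J(f) = 1 + 2*f**2 (J(f) = (f**2 + f**2) + 1 = 2*f**2 + 1 = 1 + 2*f**2)
k = -1 (k = 1*(-1) = -1)
(k - (-4)*0)*((3/J(2))*(-37) - 25) = (-1 - (-4)*0)*((3/(1 + 2*2**2))*(-37) - 25) = (-1 - 1*0)*((3/(1 + 2*4))*(-37) - 25) = (-1 + 0)*((3/(1 + 8))*(-37) - 25) = -((3/9)*(-37) - 25) = -((3*(1/9))*(-37) - 25) = -((1/3)*(-37) - 25) = -(-37/3 - 25) = -1*(-112/3) = 112/3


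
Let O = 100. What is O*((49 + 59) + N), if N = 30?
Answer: 13800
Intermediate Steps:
O*((49 + 59) + N) = 100*((49 + 59) + 30) = 100*(108 + 30) = 100*138 = 13800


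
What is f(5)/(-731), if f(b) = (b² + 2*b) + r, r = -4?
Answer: -31/731 ≈ -0.042408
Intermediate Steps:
f(b) = -4 + b² + 2*b (f(b) = (b² + 2*b) - 4 = -4 + b² + 2*b)
f(5)/(-731) = (-4 + 5² + 2*5)/(-731) = (-4 + 25 + 10)*(-1/731) = 31*(-1/731) = -31/731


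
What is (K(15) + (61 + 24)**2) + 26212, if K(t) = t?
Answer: 33452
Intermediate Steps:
(K(15) + (61 + 24)**2) + 26212 = (15 + (61 + 24)**2) + 26212 = (15 + 85**2) + 26212 = (15 + 7225) + 26212 = 7240 + 26212 = 33452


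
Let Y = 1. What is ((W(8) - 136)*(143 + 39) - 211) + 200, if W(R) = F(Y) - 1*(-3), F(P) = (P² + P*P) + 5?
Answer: -22943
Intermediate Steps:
F(P) = 5 + 2*P² (F(P) = (P² + P²) + 5 = 2*P² + 5 = 5 + 2*P²)
W(R) = 10 (W(R) = (5 + 2*1²) - 1*(-3) = (5 + 2*1) + 3 = (5 + 2) + 3 = 7 + 3 = 10)
((W(8) - 136)*(143 + 39) - 211) + 200 = ((10 - 136)*(143 + 39) - 211) + 200 = (-126*182 - 211) + 200 = (-22932 - 211) + 200 = -23143 + 200 = -22943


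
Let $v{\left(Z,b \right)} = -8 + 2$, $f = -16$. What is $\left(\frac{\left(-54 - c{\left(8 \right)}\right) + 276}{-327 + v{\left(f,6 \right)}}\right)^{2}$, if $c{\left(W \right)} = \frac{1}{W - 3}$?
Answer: $\frac{1229881}{2772225} \approx 0.44364$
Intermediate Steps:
$v{\left(Z,b \right)} = -6$
$c{\left(W \right)} = \frac{1}{-3 + W}$
$\left(\frac{\left(-54 - c{\left(8 \right)}\right) + 276}{-327 + v{\left(f,6 \right)}}\right)^{2} = \left(\frac{\left(-54 - \frac{1}{-3 + 8}\right) + 276}{-327 - 6}\right)^{2} = \left(\frac{\left(-54 - \frac{1}{5}\right) + 276}{-333}\right)^{2} = \left(\left(\left(-54 - \frac{1}{5}\right) + 276\right) \left(- \frac{1}{333}\right)\right)^{2} = \left(\left(- \frac{271}{5} + 276\right) \left(- \frac{1}{333}\right)\right)^{2} = \left(\frac{1109}{5} \left(- \frac{1}{333}\right)\right)^{2} = \left(- \frac{1109}{1665}\right)^{2} = \frac{1229881}{2772225}$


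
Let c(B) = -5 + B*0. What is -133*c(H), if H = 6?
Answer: 665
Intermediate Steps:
c(B) = -5 (c(B) = -5 + 0 = -5)
-133*c(H) = -133*(-5) = 665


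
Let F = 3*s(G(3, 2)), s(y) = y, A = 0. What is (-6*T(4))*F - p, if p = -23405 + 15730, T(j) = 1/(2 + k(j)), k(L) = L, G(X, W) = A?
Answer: 7675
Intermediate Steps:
G(X, W) = 0
T(j) = 1/(2 + j)
F = 0 (F = 3*0 = 0)
p = -7675
(-6*T(4))*F - p = -6/(2 + 4)*0 - 1*(-7675) = -6/6*0 + 7675 = -6*⅙*0 + 7675 = -1*0 + 7675 = 0 + 7675 = 7675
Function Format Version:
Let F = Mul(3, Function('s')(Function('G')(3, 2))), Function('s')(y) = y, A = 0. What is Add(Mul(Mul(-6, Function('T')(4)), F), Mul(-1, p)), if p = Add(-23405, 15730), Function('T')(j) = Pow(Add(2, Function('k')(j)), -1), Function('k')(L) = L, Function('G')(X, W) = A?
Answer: 7675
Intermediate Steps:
Function('G')(X, W) = 0
Function('T')(j) = Pow(Add(2, j), -1)
F = 0 (F = Mul(3, 0) = 0)
p = -7675
Add(Mul(Mul(-6, Function('T')(4)), F), Mul(-1, p)) = Add(Mul(Mul(-6, Pow(Add(2, 4), -1)), 0), Mul(-1, -7675)) = Add(Mul(Mul(-6, Pow(6, -1)), 0), 7675) = Add(Mul(Mul(-6, Rational(1, 6)), 0), 7675) = Add(Mul(-1, 0), 7675) = Add(0, 7675) = 7675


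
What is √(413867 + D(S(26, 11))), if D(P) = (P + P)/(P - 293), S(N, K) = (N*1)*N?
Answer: √60710254179/383 ≈ 643.33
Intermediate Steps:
S(N, K) = N² (S(N, K) = N*N = N²)
D(P) = 2*P/(-293 + P) (D(P) = (2*P)/(-293 + P) = 2*P/(-293 + P))
√(413867 + D(S(26, 11))) = √(413867 + 2*26²/(-293 + 26²)) = √(413867 + 2*676/(-293 + 676)) = √(413867 + 2*676/383) = √(413867 + 2*676*(1/383)) = √(413867 + 1352/383) = √(158512413/383) = √60710254179/383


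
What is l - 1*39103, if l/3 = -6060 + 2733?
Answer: -49084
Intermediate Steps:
l = -9981 (l = 3*(-6060 + 2733) = 3*(-3327) = -9981)
l - 1*39103 = -9981 - 1*39103 = -9981 - 39103 = -49084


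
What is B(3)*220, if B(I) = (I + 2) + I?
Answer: 1760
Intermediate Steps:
B(I) = 2 + 2*I (B(I) = (2 + I) + I = 2 + 2*I)
B(3)*220 = (2 + 2*3)*220 = (2 + 6)*220 = 8*220 = 1760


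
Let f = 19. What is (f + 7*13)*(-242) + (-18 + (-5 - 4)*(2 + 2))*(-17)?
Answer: -25702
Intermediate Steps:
(f + 7*13)*(-242) + (-18 + (-5 - 4)*(2 + 2))*(-17) = (19 + 7*13)*(-242) + (-18 + (-5 - 4)*(2 + 2))*(-17) = (19 + 91)*(-242) + (-18 - 9*4)*(-17) = 110*(-242) + (-18 - 36)*(-17) = -26620 - 54*(-17) = -26620 + 918 = -25702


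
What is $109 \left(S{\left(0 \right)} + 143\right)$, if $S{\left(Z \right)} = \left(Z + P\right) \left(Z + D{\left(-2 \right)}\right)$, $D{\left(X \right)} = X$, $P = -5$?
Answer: $16677$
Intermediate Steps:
$S{\left(Z \right)} = \left(-5 + Z\right) \left(-2 + Z\right)$ ($S{\left(Z \right)} = \left(Z - 5\right) \left(Z - 2\right) = \left(-5 + Z\right) \left(-2 + Z\right)$)
$109 \left(S{\left(0 \right)} + 143\right) = 109 \left(\left(10 + 0^{2} - 0\right) + 143\right) = 109 \left(\left(10 + 0 + 0\right) + 143\right) = 109 \left(10 + 143\right) = 109 \cdot 153 = 16677$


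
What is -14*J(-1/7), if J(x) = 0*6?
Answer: 0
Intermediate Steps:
J(x) = 0
-14*J(-1/7) = -14*0 = 0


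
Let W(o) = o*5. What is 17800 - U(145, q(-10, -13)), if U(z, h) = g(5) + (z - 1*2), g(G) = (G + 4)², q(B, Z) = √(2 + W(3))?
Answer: 17576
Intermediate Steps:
W(o) = 5*o
q(B, Z) = √17 (q(B, Z) = √(2 + 5*3) = √(2 + 15) = √17)
g(G) = (4 + G)²
U(z, h) = 79 + z (U(z, h) = (4 + 5)² + (z - 1*2) = 9² + (z - 2) = 81 + (-2 + z) = 79 + z)
17800 - U(145, q(-10, -13)) = 17800 - (79 + 145) = 17800 - 1*224 = 17800 - 224 = 17576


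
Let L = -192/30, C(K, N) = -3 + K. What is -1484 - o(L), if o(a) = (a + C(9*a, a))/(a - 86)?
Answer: -685943/462 ≈ -1484.7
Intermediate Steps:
L = -32/5 (L = -192*1/30 = -32/5 ≈ -6.4000)
o(a) = (-3 + 10*a)/(-86 + a) (o(a) = (a + (-3 + 9*a))/(a - 86) = (-3 + 10*a)/(-86 + a))
-1484 - o(L) = -1484 - (-3 + 10*(-32/5))/(-86 - 32/5) = -1484 - (-3 - 64)/(-462/5) = -1484 - (-5)*(-67)/462 = -1484 - 1*335/462 = -1484 - 335/462 = -685943/462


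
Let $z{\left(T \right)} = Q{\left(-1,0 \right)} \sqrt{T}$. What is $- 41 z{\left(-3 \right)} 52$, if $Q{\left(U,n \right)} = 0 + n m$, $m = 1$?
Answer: $0$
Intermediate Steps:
$Q{\left(U,n \right)} = n$ ($Q{\left(U,n \right)} = 0 + n 1 = 0 + n = n$)
$z{\left(T \right)} = 0$ ($z{\left(T \right)} = 0 \sqrt{T} = 0$)
$- 41 z{\left(-3 \right)} 52 = \left(-41\right) 0 \cdot 52 = 0 \cdot 52 = 0$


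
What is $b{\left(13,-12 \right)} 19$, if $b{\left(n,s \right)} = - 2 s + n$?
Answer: $703$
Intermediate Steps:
$b{\left(n,s \right)} = n - 2 s$
$b{\left(13,-12 \right)} 19 = \left(13 - -24\right) 19 = \left(13 + 24\right) 19 = 37 \cdot 19 = 703$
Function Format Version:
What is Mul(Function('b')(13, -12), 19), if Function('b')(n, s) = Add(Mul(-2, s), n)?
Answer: 703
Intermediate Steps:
Function('b')(n, s) = Add(n, Mul(-2, s))
Mul(Function('b')(13, -12), 19) = Mul(Add(13, Mul(-2, -12)), 19) = Mul(Add(13, 24), 19) = Mul(37, 19) = 703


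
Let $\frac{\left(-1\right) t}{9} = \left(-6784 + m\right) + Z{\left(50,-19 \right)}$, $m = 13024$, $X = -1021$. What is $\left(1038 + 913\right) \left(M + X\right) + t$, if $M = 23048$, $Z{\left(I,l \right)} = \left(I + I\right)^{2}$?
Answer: $42828517$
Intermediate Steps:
$Z{\left(I,l \right)} = 4 I^{2}$ ($Z{\left(I,l \right)} = \left(2 I\right)^{2} = 4 I^{2}$)
$t = -146160$ ($t = - 9 \left(\left(-6784 + 13024\right) + 4 \cdot 50^{2}\right) = - 9 \left(6240 + 4 \cdot 2500\right) = - 9 \left(6240 + 10000\right) = \left(-9\right) 16240 = -146160$)
$\left(1038 + 913\right) \left(M + X\right) + t = \left(1038 + 913\right) \left(23048 - 1021\right) - 146160 = 1951 \cdot 22027 - 146160 = 42974677 - 146160 = 42828517$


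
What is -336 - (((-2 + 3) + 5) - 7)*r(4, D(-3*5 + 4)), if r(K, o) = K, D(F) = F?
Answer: -332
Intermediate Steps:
-336 - (((-2 + 3) + 5) - 7)*r(4, D(-3*5 + 4)) = -336 - (((-2 + 3) + 5) - 7)*4 = -336 - ((1 + 5) - 7)*4 = -336 - (6 - 7)*4 = -336 - (-1)*4 = -336 - 1*(-4) = -336 + 4 = -332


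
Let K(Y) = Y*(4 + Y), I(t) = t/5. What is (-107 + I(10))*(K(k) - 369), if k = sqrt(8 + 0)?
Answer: 37905 - 840*sqrt(2) ≈ 36717.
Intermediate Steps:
k = 2*sqrt(2) (k = sqrt(8) = 2*sqrt(2) ≈ 2.8284)
I(t) = t/5 (I(t) = t*(1/5) = t/5)
(-107 + I(10))*(K(k) - 369) = (-107 + (1/5)*10)*((2*sqrt(2))*(4 + 2*sqrt(2)) - 369) = (-107 + 2)*(2*sqrt(2)*(4 + 2*sqrt(2)) - 369) = -105*(-369 + 2*sqrt(2)*(4 + 2*sqrt(2))) = 38745 - 210*sqrt(2)*(4 + 2*sqrt(2))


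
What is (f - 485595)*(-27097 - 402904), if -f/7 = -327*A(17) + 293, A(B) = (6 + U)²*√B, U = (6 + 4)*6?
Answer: 209688267646 - 4287490090884*√17 ≈ -1.7468e+13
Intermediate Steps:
U = 60 (U = 10*6 = 60)
A(B) = 4356*√B (A(B) = (6 + 60)²*√B = 66²*√B = 4356*√B)
f = -2051 + 9970884*√17 (f = -7*(-1424412*√17 + 293) = -7*(293 - 1424412*√17) = -2051 + 9970884*√17 ≈ 4.1109e+7)
(f - 485595)*(-27097 - 402904) = ((-2051 + 9970884*√17) - 485595)*(-27097 - 402904) = (-487646 + 9970884*√17)*(-430001) = 209688267646 - 4287490090884*√17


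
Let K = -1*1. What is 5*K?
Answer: -5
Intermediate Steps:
K = -1
5*K = 5*(-1) = -5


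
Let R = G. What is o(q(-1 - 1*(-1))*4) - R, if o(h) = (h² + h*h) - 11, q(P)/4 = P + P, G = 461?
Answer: -472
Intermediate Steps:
q(P) = 8*P (q(P) = 4*(P + P) = 4*(2*P) = 8*P)
R = 461
o(h) = -11 + 2*h² (o(h) = (h² + h²) - 11 = 2*h² - 11 = -11 + 2*h²)
o(q(-1 - 1*(-1))*4) - R = (-11 + 2*((8*(-1 - 1*(-1)))*4)²) - 1*461 = (-11 + 2*((8*(-1 + 1))*4)²) - 461 = (-11 + 2*((8*0)*4)²) - 461 = (-11 + 2*(0*4)²) - 461 = (-11 + 2*0²) - 461 = (-11 + 2*0) - 461 = (-11 + 0) - 461 = -11 - 461 = -472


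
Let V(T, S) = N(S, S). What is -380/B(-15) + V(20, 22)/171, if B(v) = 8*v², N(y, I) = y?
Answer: -47/570 ≈ -0.082456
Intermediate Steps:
V(T, S) = S
-380/B(-15) + V(20, 22)/171 = -380/(8*(-15)²) + 22/171 = -380/(8*225) + 22*(1/171) = -380/1800 + 22/171 = -380*1/1800 + 22/171 = -19/90 + 22/171 = -47/570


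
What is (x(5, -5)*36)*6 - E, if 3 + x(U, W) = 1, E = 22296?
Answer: -22728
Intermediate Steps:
x(U, W) = -2 (x(U, W) = -3 + 1 = -2)
(x(5, -5)*36)*6 - E = -2*36*6 - 1*22296 = -72*6 - 22296 = -432 - 22296 = -22728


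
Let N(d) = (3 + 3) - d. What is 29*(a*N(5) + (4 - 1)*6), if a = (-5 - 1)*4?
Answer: -174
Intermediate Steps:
N(d) = 6 - d
a = -24 (a = -6*4 = -24)
29*(a*N(5) + (4 - 1)*6) = 29*(-24*(6 - 1*5) + (4 - 1)*6) = 29*(-24*(6 - 5) + 3*6) = 29*(-24*1 + 18) = 29*(-24 + 18) = 29*(-6) = -174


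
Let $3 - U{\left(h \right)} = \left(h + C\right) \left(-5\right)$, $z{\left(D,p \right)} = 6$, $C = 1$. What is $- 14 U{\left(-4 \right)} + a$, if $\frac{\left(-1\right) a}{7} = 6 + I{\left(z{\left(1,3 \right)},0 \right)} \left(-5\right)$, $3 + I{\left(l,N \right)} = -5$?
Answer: $-154$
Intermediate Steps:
$I{\left(l,N \right)} = -8$ ($I{\left(l,N \right)} = -3 - 5 = -8$)
$U{\left(h \right)} = 8 + 5 h$ ($U{\left(h \right)} = 3 - \left(h + 1\right) \left(-5\right) = 3 - \left(1 + h\right) \left(-5\right) = 3 - \left(-5 - 5 h\right) = 3 + \left(5 + 5 h\right) = 8 + 5 h$)
$a = -322$ ($a = - 7 \left(6 - -40\right) = - 7 \left(6 + 40\right) = \left(-7\right) 46 = -322$)
$- 14 U{\left(-4 \right)} + a = - 14 \left(8 + 5 \left(-4\right)\right) - 322 = - 14 \left(8 - 20\right) - 322 = \left(-14\right) \left(-12\right) - 322 = 168 - 322 = -154$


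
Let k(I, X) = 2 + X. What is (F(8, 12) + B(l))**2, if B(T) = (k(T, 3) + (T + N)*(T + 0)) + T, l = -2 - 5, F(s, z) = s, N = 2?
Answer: 1681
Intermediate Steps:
l = -7
B(T) = 5 + T + T*(2 + T) (B(T) = ((2 + 3) + (T + 2)*(T + 0)) + T = (5 + (2 + T)*T) + T = (5 + T*(2 + T)) + T = 5 + T + T*(2 + T))
(F(8, 12) + B(l))**2 = (8 + (5 + (-7)**2 + 3*(-7)))**2 = (8 + (5 + 49 - 21))**2 = (8 + 33)**2 = 41**2 = 1681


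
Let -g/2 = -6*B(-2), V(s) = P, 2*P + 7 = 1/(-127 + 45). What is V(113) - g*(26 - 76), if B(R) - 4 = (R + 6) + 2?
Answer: 983425/164 ≈ 5996.5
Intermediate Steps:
B(R) = 12 + R (B(R) = 4 + ((R + 6) + 2) = 4 + ((6 + R) + 2) = 4 + (8 + R) = 12 + R)
P = -575/164 (P = -7/2 + 1/(2*(-127 + 45)) = -7/2 + (½)/(-82) = -7/2 + (½)*(-1/82) = -7/2 - 1/164 = -575/164 ≈ -3.5061)
V(s) = -575/164
g = 120 (g = -(-12)*(12 - 2) = -(-12)*10 = -2*(-60) = 120)
V(113) - g*(26 - 76) = -575/164 - 120*(26 - 76) = -575/164 - 120*(-50) = -575/164 - 1*(-6000) = -575/164 + 6000 = 983425/164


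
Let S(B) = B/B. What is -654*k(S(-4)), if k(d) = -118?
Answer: 77172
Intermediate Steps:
S(B) = 1
-654*k(S(-4)) = -654*(-118) = 77172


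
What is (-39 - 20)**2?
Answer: 3481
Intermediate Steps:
(-39 - 20)**2 = (-59)**2 = 3481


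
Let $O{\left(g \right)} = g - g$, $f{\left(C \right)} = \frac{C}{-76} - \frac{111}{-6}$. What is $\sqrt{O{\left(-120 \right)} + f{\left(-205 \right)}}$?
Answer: $\frac{3 \sqrt{3401}}{38} \approx 4.6041$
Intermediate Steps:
$f{\left(C \right)} = \frac{37}{2} - \frac{C}{76}$ ($f{\left(C \right)} = C \left(- \frac{1}{76}\right) - - \frac{37}{2} = - \frac{C}{76} + \frac{37}{2} = \frac{37}{2} - \frac{C}{76}$)
$O{\left(g \right)} = 0$
$\sqrt{O{\left(-120 \right)} + f{\left(-205 \right)}} = \sqrt{0 + \left(\frac{37}{2} - - \frac{205}{76}\right)} = \sqrt{0 + \left(\frac{37}{2} + \frac{205}{76}\right)} = \sqrt{0 + \frac{1611}{76}} = \sqrt{\frac{1611}{76}} = \frac{3 \sqrt{3401}}{38}$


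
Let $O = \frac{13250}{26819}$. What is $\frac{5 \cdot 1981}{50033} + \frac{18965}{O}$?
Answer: $\frac{5089606505661}{132587450} \approx 38387.0$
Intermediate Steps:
$O = \frac{13250}{26819}$ ($O = 13250 \cdot \frac{1}{26819} = \frac{13250}{26819} \approx 0.49405$)
$\frac{5 \cdot 1981}{50033} + \frac{18965}{O} = \frac{5 \cdot 1981}{50033} + \frac{18965}{\frac{13250}{26819}} = 9905 \cdot \frac{1}{50033} + 18965 \cdot \frac{26819}{13250} = \frac{9905}{50033} + \frac{101724467}{2650} = \frac{5089606505661}{132587450}$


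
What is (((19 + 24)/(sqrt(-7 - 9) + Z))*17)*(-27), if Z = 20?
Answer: -98685/104 + 19737*I/104 ≈ -948.89 + 189.78*I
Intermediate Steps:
(((19 + 24)/(sqrt(-7 - 9) + Z))*17)*(-27) = (((19 + 24)/(sqrt(-7 - 9) + 20))*17)*(-27) = ((43/(sqrt(-16) + 20))*17)*(-27) = ((43/(4*I + 20))*17)*(-27) = ((43/(20 + 4*I))*17)*(-27) = ((43*((20 - 4*I)/416))*17)*(-27) = ((43*(20 - 4*I)/416)*17)*(-27) = (731*(20 - 4*I)/416)*(-27) = -19737*(20 - 4*I)/416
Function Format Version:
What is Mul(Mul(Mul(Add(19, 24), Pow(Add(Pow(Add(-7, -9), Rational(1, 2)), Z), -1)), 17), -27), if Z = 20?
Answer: Add(Rational(-98685, 104), Mul(Rational(19737, 104), I)) ≈ Add(-948.89, Mul(189.78, I))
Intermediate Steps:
Mul(Mul(Mul(Add(19, 24), Pow(Add(Pow(Add(-7, -9), Rational(1, 2)), Z), -1)), 17), -27) = Mul(Mul(Mul(Add(19, 24), Pow(Add(Pow(Add(-7, -9), Rational(1, 2)), 20), -1)), 17), -27) = Mul(Mul(Mul(43, Pow(Add(Pow(-16, Rational(1, 2)), 20), -1)), 17), -27) = Mul(Mul(Mul(43, Pow(Add(Mul(4, I), 20), -1)), 17), -27) = Mul(Mul(Mul(43, Pow(Add(20, Mul(4, I)), -1)), 17), -27) = Mul(Mul(Mul(43, Mul(Rational(1, 416), Add(20, Mul(-4, I)))), 17), -27) = Mul(Mul(Mul(Rational(43, 416), Add(20, Mul(-4, I))), 17), -27) = Mul(Mul(Rational(731, 416), Add(20, Mul(-4, I))), -27) = Mul(Rational(-19737, 416), Add(20, Mul(-4, I)))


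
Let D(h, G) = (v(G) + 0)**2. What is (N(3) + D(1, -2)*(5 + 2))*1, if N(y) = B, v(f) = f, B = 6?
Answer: 34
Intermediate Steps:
N(y) = 6
D(h, G) = G**2 (D(h, G) = (G + 0)**2 = G**2)
(N(3) + D(1, -2)*(5 + 2))*1 = (6 + (-2)**2*(5 + 2))*1 = (6 + 4*7)*1 = (6 + 28)*1 = 34*1 = 34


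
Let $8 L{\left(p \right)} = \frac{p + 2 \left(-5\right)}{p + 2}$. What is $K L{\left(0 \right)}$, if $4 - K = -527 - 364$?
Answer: $- \frac{4475}{8} \approx -559.38$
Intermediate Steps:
$L{\left(p \right)} = \frac{-10 + p}{8 \left(2 + p\right)}$ ($L{\left(p \right)} = \frac{\left(p + 2 \left(-5\right)\right) \frac{1}{p + 2}}{8} = \frac{\left(p - 10\right) \frac{1}{2 + p}}{8} = \frac{\left(-10 + p\right) \frac{1}{2 + p}}{8} = \frac{\frac{1}{2 + p} \left(-10 + p\right)}{8} = \frac{-10 + p}{8 \left(2 + p\right)}$)
$K = 895$ ($K = 4 - \left(-527 - 364\right) = 4 - -891 = 4 + 891 = 895$)
$K L{\left(0 \right)} = 895 \frac{-10 + 0}{8 \left(2 + 0\right)} = 895 \cdot \frac{1}{8} \cdot \frac{1}{2} \left(-10\right) = 895 \left(- \frac{5}{8}\right) = - \frac{4475}{8}$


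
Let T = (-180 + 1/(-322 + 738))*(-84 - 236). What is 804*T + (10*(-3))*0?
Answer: 602027160/13 ≈ 4.6310e+7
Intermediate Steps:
T = 748790/13 (T = (-180 + 1/416)*(-320) = -74879/416*(-320) = 748790/13 ≈ 57599.)
804*T + (10*(-3))*0 = 804*(748790/13) + (10*(-3))*0 = 602027160/13 - 30*0 = 602027160/13 + 0 = 602027160/13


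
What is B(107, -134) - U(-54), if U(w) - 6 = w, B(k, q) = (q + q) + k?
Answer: -113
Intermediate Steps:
B(k, q) = k + 2*q (B(k, q) = 2*q + k = k + 2*q)
U(w) = 6 + w
B(107, -134) - U(-54) = (107 + 2*(-134)) - (6 - 54) = (107 - 268) - 1*(-48) = -161 + 48 = -113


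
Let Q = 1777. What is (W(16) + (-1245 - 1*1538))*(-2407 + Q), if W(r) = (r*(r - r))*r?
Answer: 1753290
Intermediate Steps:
W(r) = 0 (W(r) = (r*0)*r = 0*r = 0)
(W(16) + (-1245 - 1*1538))*(-2407 + Q) = (0 + (-1245 - 1*1538))*(-2407 + 1777) = (0 + (-1245 - 1538))*(-630) = (0 - 2783)*(-630) = -2783*(-630) = 1753290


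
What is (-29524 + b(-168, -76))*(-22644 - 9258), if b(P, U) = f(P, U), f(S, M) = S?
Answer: 947234184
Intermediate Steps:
b(P, U) = P
(-29524 + b(-168, -76))*(-22644 - 9258) = (-29524 - 168)*(-22644 - 9258) = -29692*(-31902) = 947234184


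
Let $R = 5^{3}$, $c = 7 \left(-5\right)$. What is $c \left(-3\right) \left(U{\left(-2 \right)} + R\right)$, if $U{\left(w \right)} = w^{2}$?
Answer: $13545$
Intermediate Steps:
$c = -35$
$R = 125$
$c \left(-3\right) \left(U{\left(-2 \right)} + R\right) = \left(-35\right) \left(-3\right) \left(\left(-2\right)^{2} + 125\right) = 105 \left(4 + 125\right) = 105 \cdot 129 = 13545$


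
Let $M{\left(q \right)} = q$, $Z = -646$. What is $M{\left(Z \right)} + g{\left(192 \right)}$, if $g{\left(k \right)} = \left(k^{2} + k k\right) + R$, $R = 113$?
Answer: $73195$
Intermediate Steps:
$g{\left(k \right)} = 113 + 2 k^{2}$ ($g{\left(k \right)} = \left(k^{2} + k k\right) + 113 = \left(k^{2} + k^{2}\right) + 113 = 2 k^{2} + 113 = 113 + 2 k^{2}$)
$M{\left(Z \right)} + g{\left(192 \right)} = -646 + \left(113 + 2 \cdot 192^{2}\right) = -646 + \left(113 + 2 \cdot 36864\right) = -646 + \left(113 + 73728\right) = -646 + 73841 = 73195$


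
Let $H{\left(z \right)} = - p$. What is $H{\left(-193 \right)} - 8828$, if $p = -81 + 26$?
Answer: $-8773$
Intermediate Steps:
$p = -55$
$H{\left(z \right)} = 55$ ($H{\left(z \right)} = \left(-1\right) \left(-55\right) = 55$)
$H{\left(-193 \right)} - 8828 = 55 - 8828 = -8773$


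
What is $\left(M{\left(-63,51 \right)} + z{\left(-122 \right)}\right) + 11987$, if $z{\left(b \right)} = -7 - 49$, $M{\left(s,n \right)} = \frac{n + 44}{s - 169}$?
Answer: $\frac{2767897}{232} \approx 11931.0$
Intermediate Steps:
$M{\left(s,n \right)} = \frac{44 + n}{-169 + s}$
$z{\left(b \right)} = -56$
$\left(M{\left(-63,51 \right)} + z{\left(-122 \right)}\right) + 11987 = \left(\frac{44 + 51}{-169 - 63} - 56\right) + 11987 = \left(\frac{1}{-232} \cdot 95 - 56\right) + 11987 = \left(\left(- \frac{1}{232}\right) 95 - 56\right) + 11987 = \left(- \frac{95}{232} - 56\right) + 11987 = - \frac{13087}{232} + 11987 = \frac{2767897}{232}$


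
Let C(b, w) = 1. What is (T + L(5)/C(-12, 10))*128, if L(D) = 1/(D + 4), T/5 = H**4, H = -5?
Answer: 3600128/9 ≈ 4.0001e+5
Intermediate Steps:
T = 3125 (T = 5*(-5)**4 = 5*625 = 3125)
L(D) = 1/(4 + D)
(T + L(5)/C(-12, 10))*128 = (3125 + 1/((4 + 5)*1))*128 = (3125 + 1/9)*128 = (28126/9)*128 = 3600128/9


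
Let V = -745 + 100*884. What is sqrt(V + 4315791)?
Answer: sqrt(4403446) ≈ 2098.4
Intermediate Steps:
V = 87655 (V = -745 + 88400 = 87655)
sqrt(V + 4315791) = sqrt(87655 + 4315791) = sqrt(4403446)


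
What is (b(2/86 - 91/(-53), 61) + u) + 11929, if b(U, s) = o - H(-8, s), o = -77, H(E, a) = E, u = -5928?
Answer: 5932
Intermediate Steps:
b(U, s) = -69 (b(U, s) = -77 - 1*(-8) = -77 + 8 = -69)
(b(2/86 - 91/(-53), 61) + u) + 11929 = (-69 - 5928) + 11929 = -5997 + 11929 = 5932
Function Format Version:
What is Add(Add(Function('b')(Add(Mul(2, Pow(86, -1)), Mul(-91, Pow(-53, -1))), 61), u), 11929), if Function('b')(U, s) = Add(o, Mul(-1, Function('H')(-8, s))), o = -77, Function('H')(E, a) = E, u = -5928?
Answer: 5932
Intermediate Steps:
Function('b')(U, s) = -69 (Function('b')(U, s) = Add(-77, Mul(-1, -8)) = Add(-77, 8) = -69)
Add(Add(Function('b')(Add(Mul(2, Pow(86, -1)), Mul(-91, Pow(-53, -1))), 61), u), 11929) = Add(Add(-69, -5928), 11929) = Add(-5997, 11929) = 5932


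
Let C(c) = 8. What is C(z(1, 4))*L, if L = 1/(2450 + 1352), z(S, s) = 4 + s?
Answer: 4/1901 ≈ 0.0021042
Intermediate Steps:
L = 1/3802 ≈ 0.00026302
C(z(1, 4))*L = 8*(1/3802) = 4/1901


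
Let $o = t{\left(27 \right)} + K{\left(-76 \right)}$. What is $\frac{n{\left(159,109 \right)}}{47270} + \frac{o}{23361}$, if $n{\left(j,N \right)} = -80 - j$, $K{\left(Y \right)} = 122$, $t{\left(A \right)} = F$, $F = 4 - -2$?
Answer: $\frac{467281}{1104274470} \approx 0.00042316$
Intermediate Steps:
$F = 6$ ($F = 4 + 2 = 6$)
$t{\left(A \right)} = 6$
$o = 128$ ($o = 6 + 122 = 128$)
$\frac{n{\left(159,109 \right)}}{47270} + \frac{o}{23361} = \frac{-80 - 159}{47270} + \frac{128}{23361} = \left(-80 - 159\right) \frac{1}{47270} + 128 \cdot \frac{1}{23361} = \left(-239\right) \frac{1}{47270} + \frac{128}{23361} = - \frac{239}{47270} + \frac{128}{23361} = \frac{467281}{1104274470}$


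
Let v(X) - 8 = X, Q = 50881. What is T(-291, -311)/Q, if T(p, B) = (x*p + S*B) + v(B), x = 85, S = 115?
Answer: -1483/1241 ≈ -1.1950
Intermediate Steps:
v(X) = 8 + X
T(p, B) = 8 + 85*p + 116*B (T(p, B) = (85*p + 115*B) + (8 + B) = 8 + 85*p + 116*B)
T(-291, -311)/Q = (8 + 85*(-291) + 116*(-311))/50881 = (8 - 24735 - 36076)*(1/50881) = -60803*1/50881 = -1483/1241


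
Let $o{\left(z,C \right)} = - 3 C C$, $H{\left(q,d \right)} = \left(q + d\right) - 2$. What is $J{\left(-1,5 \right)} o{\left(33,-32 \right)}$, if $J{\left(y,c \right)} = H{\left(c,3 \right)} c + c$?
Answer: $-107520$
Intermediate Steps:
$H{\left(q,d \right)} = -2 + d + q$ ($H{\left(q,d \right)} = \left(d + q\right) - 2 = -2 + d + q$)
$o{\left(z,C \right)} = - 3 C^{2}$
$J{\left(y,c \right)} = c + c \left(1 + c\right)$ ($J{\left(y,c \right)} = \left(-2 + 3 + c\right) c + c = \left(1 + c\right) c + c = c \left(1 + c\right) + c = c + c \left(1 + c\right)$)
$J{\left(-1,5 \right)} o{\left(33,-32 \right)} = 5 \left(2 + 5\right) \left(- 3 \left(-32\right)^{2}\right) = 5 \cdot 7 \left(\left(-3\right) 1024\right) = 35 \left(-3072\right) = -107520$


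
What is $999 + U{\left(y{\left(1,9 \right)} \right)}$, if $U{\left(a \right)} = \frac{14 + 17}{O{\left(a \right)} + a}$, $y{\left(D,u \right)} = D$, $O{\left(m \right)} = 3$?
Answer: $\frac{4027}{4} \approx 1006.8$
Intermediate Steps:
$U{\left(a \right)} = \frac{31}{3 + a}$ ($U{\left(a \right)} = \frac{14 + 17}{3 + a} = \frac{31}{3 + a}$)
$999 + U{\left(y{\left(1,9 \right)} \right)} = 999 + \frac{31}{3 + 1} = 999 + \frac{31}{4} = \frac{4027}{4}$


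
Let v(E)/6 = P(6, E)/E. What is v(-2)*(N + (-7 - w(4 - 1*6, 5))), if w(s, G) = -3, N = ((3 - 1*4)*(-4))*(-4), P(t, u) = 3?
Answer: 180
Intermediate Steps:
v(E) = 18/E (v(E) = 6*(3/E) = 18/E)
N = -16 (N = ((3 - 4)*(-4))*(-4) = -1*(-4)*(-4) = 4*(-4) = -16)
v(-2)*(N + (-7 - w(4 - 1*6, 5))) = (18/(-2))*(-16 + (-7 - 1*(-3))) = (18*(-½))*(-16 + (-7 + 3)) = -9*(-16 - 4) = -9*(-20) = 180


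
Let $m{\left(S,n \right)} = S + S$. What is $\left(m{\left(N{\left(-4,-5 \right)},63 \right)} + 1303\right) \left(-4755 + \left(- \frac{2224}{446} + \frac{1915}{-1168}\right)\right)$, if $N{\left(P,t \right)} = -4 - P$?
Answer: $- \frac{1616022531843}{260464} \approx -6.2044 \cdot 10^{6}$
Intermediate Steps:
$m{\left(S,n \right)} = 2 S$
$\left(m{\left(N{\left(-4,-5 \right)},63 \right)} + 1303\right) \left(-4755 + \left(- \frac{2224}{446} + \frac{1915}{-1168}\right)\right) = \left(2 \left(-4 - -4\right) + 1303\right) \left(-4755 + \left(- \frac{2224}{446} + \frac{1915}{-1168}\right)\right) = \left(2 \left(-4 + 4\right) + 1303\right) \left(-4755 + \left(\left(-2224\right) \frac{1}{446} + 1915 \left(- \frac{1}{1168}\right)\right)\right) = \left(2 \cdot 0 + 1303\right) \left(-4755 - \frac{1725861}{260464}\right) = \left(0 + 1303\right) \left(-4755 - \frac{1725861}{260464}\right) = 1303 \left(- \frac{1240232181}{260464}\right) = - \frac{1616022531843}{260464}$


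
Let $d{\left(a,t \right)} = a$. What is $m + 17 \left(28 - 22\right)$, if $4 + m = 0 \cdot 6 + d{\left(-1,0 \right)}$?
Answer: $97$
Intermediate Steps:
$m = -5$ ($m = -4 + \left(0 \cdot 6 - 1\right) = -4 + \left(0 - 1\right) = -4 - 1 = -5$)
$m + 17 \left(28 - 22\right) = -5 + 17 \left(28 - 22\right) = -5 + 17 \cdot 6 = -5 + 102 = 97$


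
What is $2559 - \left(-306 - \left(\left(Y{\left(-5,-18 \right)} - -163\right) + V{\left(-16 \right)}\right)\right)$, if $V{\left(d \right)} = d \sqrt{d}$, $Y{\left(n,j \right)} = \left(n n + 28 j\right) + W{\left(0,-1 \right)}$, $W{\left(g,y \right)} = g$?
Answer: $2549 - 64 i \approx 2549.0 - 64.0 i$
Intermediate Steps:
$Y{\left(n,j \right)} = n^{2} + 28 j$ ($Y{\left(n,j \right)} = \left(n n + 28 j\right) + 0 = \left(n^{2} + 28 j\right) + 0 = n^{2} + 28 j$)
$V{\left(d \right)} = d^{\frac{3}{2}}$
$2559 - \left(-306 - \left(\left(Y{\left(-5,-18 \right)} - -163\right) + V{\left(-16 \right)}\right)\right) = 2559 - \left(-306 - \left(\left(\left(\left(-5\right)^{2} + 28 \left(-18\right)\right) - -163\right) + \left(-16\right)^{\frac{3}{2}}\right)\right) = 2559 - \left(-306 - \left(\left(\left(25 - 504\right) + \left(-72 + 235\right)\right) - 64 i\right)\right) = 2559 - \left(-306 - \left(\left(-479 + 163\right) - 64 i\right)\right) = 2559 - \left(-306 - \left(-316 - 64 i\right)\right) = 2559 - \left(-306 + \left(316 + 64 i\right)\right) = 2559 - \left(10 + 64 i\right) = 2549 - 64 i$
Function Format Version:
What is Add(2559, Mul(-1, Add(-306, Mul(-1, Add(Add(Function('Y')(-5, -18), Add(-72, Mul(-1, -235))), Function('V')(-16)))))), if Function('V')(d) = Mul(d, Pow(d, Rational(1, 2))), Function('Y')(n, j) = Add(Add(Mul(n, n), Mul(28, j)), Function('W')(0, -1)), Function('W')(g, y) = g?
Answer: Add(2549, Mul(-64, I)) ≈ Add(2549.0, Mul(-64.000, I))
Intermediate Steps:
Function('Y')(n, j) = Add(Pow(n, 2), Mul(28, j)) (Function('Y')(n, j) = Add(Add(Mul(n, n), Mul(28, j)), 0) = Add(Add(Pow(n, 2), Mul(28, j)), 0) = Add(Pow(n, 2), Mul(28, j)))
Function('V')(d) = Pow(d, Rational(3, 2))
Add(2559, Mul(-1, Add(-306, Mul(-1, Add(Add(Function('Y')(-5, -18), Add(-72, Mul(-1, -235))), Function('V')(-16)))))) = Add(2559, Mul(-1, Add(-306, Mul(-1, Add(Add(Add(Pow(-5, 2), Mul(28, -18)), Add(-72, Mul(-1, -235))), Pow(-16, Rational(3, 2))))))) = Add(2559, Mul(-1, Add(-306, Mul(-1, Add(Add(Add(25, -504), Add(-72, 235)), Mul(-64, I)))))) = Add(2559, Mul(-1, Add(-306, Mul(-1, Add(Add(-479, 163), Mul(-64, I)))))) = Add(2559, Mul(-1, Add(-306, Mul(-1, Add(-316, Mul(-64, I)))))) = Add(2559, Mul(-1, Add(-306, Add(316, Mul(64, I))))) = Add(2559, Mul(-1, Add(10, Mul(64, I)))) = Add(2559, Add(-10, Mul(-64, I))) = Add(2549, Mul(-64, I))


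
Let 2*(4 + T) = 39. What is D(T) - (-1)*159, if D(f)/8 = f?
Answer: 283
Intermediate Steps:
T = 31/2 (T = -4 + (½)*39 = -4 + 39/2 = 31/2 ≈ 15.500)
D(f) = 8*f
D(T) - (-1)*159 = 8*(31/2) - (-1)*159 = 124 - 1*(-159) = 124 + 159 = 283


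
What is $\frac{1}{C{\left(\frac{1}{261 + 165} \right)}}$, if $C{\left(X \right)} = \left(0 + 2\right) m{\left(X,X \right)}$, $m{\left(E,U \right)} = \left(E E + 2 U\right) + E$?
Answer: $\frac{90738}{1279} \approx 70.944$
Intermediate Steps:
$m{\left(E,U \right)} = E + E^{2} + 2 U$ ($m{\left(E,U \right)} = \left(E^{2} + 2 U\right) + E = E + E^{2} + 2 U$)
$C{\left(X \right)} = 2 X^{2} + 6 X$ ($C{\left(X \right)} = \left(0 + 2\right) \left(X + X^{2} + 2 X\right) = 2 \left(X^{2} + 3 X\right) = 2 X^{2} + 6 X$)
$\frac{1}{C{\left(\frac{1}{261 + 165} \right)}} = \frac{1}{2 \frac{1}{261 + 165} \left(3 + \frac{1}{261 + 165}\right)} = \frac{1}{2 \cdot \frac{1}{426} \left(3 + \frac{1}{426}\right)} = \frac{1}{2 \cdot \frac{1}{426} \cdot \frac{1279}{426}} = \frac{1}{\frac{1279}{90738}} = \frac{90738}{1279}$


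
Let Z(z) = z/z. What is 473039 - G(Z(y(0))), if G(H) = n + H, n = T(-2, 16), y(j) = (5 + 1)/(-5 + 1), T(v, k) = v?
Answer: 473040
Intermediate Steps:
y(j) = -3/2 (y(j) = 6/(-4) = 6*(-¼) = -3/2)
n = -2
Z(z) = 1
G(H) = -2 + H
473039 - G(Z(y(0))) = 473039 - (-2 + 1) = 473039 - 1*(-1) = 473039 + 1 = 473040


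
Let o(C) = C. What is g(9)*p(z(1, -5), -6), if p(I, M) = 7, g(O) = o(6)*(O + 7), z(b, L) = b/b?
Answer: 672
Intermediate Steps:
z(b, L) = 1
g(O) = 42 + 6*O (g(O) = 6*(O + 7) = 6*(7 + O) = 42 + 6*O)
g(9)*p(z(1, -5), -6) = (42 + 6*9)*7 = (42 + 54)*7 = 96*7 = 672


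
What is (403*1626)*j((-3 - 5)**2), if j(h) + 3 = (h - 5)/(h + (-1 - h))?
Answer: -40627236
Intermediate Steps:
j(h) = 2 - h (j(h) = -3 + (h - 5)/(h + (-1 - h)) = -3 + (-5 + h)/(-1) = -3 + (-5 + h)*(-1) = -3 + (5 - h) = 2 - h)
(403*1626)*j((-3 - 5)**2) = (403*1626)*(2 - (-3 - 5)**2) = 655278*(2 - 1*(-8)**2) = 655278*(2 - 1*64) = 655278*(2 - 64) = 655278*(-62) = -40627236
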